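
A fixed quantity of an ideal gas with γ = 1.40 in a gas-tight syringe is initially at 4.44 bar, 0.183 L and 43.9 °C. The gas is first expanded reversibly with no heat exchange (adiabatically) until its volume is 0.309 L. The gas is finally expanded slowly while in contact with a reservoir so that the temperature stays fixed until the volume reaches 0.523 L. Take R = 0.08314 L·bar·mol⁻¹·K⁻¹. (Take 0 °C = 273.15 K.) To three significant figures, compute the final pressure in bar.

P₃ ≈ 1.26 bar

Convert: T₁ = 317.0 K.
Reversible adiabatic, γ = 1.40: T₂ = T₁·(V₁/V₂)^(γ−1) = 257.1 K; P₂ = P₁·(V₁/V₂)^γ = 2.132 bar.
Isothermal, so P V is constant: T₃ = T₂; P₃ = P₂·(V₂/V₃) = 1.260 bar.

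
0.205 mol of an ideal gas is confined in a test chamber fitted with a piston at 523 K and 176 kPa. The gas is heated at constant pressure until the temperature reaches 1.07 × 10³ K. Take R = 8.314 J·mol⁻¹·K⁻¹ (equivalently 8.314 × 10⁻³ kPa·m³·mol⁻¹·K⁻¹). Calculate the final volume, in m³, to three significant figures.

V₂ ≈ 0.0104 m³

From PV = nRT: V₁ = nRT₁/P₁ = 0.005065 m³.
Isobaric, so V/T is constant: P₂ = P₁; V₂ = V₁·(T₂/T₁) = 0.01036 m³.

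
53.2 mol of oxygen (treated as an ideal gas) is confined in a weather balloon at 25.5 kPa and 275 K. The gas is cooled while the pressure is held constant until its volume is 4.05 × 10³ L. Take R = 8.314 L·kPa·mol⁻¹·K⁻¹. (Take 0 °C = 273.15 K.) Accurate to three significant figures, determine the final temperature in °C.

T₂ ≈ -39.7 °C

From PV = nRT: V₁ = nRT₁/P₁ = 4770 L.
Isobaric, so V/T is constant: P₂ = P₁; T₂ = T₁·(V₂/V₁) = 233.5 K.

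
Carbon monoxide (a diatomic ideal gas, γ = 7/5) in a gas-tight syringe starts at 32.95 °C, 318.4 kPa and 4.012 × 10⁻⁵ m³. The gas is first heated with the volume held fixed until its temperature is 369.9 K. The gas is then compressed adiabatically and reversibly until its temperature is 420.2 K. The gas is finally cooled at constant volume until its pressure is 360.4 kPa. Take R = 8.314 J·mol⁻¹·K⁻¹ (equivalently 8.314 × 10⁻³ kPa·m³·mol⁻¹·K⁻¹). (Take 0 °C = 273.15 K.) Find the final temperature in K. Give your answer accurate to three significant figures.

Convert: T₁ = 306.1 K.
Isochoric, so P/T is constant: V₂ = V₁; P₂ = P₁·(T₂/T₁) = 384.8 kPa.
Adiabatic (γ = 7/5), T V^(γ−1) and P V^γ constant: P₃ = P₂·(T₃/T₂)^(γ/(γ−1)) = 601.2 kPa; V₃ = V₂·(T₂/T₃)^(1/(γ−1)) = 2.917e-05 m³.
V constant ⇒ P ∝ T: V₄ = V₃; T₄ = T₃·(P₄/P₃) = 251.9 K.

T₄ ≈ 252 K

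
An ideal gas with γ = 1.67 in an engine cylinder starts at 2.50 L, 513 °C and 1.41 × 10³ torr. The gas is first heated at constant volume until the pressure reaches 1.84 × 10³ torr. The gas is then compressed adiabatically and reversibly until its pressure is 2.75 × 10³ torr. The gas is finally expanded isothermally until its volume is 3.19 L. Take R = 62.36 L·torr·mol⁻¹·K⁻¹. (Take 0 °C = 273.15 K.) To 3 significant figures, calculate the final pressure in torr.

P₄ ≈ 1.69e+03 torr

Convert: T₁ = 786.1 K.
V constant ⇒ P ∝ T: V₂ = V₁; T₂ = T₁·(P₂/P₁) = 1026 K.
Adiabatic (γ = 1.67), T V^(γ−1) and P V^γ constant: T₃ = T₂·(P₃/P₂)^((γ−1)/γ) = 1205 K; V₃ = V₂·(P₂/P₃)^(1/γ) = 1.965 L.
T constant ⇒ Boyle's law P V = const: T₄ = T₃; P₄ = P₃·(V₃/V₄) = 1694 torr.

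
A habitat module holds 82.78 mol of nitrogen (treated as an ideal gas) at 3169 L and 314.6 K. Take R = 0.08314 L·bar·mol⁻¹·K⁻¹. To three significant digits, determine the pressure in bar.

P ≈ 0.683 bar

PV = nRT ⇒ P = nRT/V = (82.78 × 0.08314 × 314.6) / 3169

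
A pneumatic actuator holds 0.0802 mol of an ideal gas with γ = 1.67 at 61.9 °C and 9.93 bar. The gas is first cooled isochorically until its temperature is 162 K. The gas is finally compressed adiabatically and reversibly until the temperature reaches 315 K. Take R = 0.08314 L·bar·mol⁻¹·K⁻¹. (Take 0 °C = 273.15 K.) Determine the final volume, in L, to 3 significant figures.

V₃ ≈ 0.0834 L

Convert: T₁ = 335.0 K.
From PV = nRT: V₁ = nRT₁/P₁ = 0.2250 L.
V constant ⇒ P ∝ T: V₂ = V₁; P₂ = P₁·(T₂/T₁) = 4.801 bar.
Reversible adiabatic, γ = 1.67: P₃ = P₂·(T₃/T₂)^(γ/(γ−1)) = 25.19 bar; V₃ = V₂·(T₂/T₃)^(1/(γ−1)) = 0.08339 L.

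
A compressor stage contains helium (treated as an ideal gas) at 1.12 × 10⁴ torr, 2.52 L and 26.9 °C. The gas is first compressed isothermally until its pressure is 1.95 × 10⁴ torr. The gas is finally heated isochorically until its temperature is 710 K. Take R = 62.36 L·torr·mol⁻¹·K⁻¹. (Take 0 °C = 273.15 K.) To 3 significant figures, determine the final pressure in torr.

Convert: T₁ = 300.0 K.
T constant ⇒ Boyle's law P V = const: T₂ = T₁; V₂ = V₁·(P₁/P₂) = 1.447 L.
Isochoric, so P/T is constant: V₃ = V₂; P₃ = P₂·(T₃/T₂) = 4.614e+04 torr.

P₃ ≈ 4.61e+04 torr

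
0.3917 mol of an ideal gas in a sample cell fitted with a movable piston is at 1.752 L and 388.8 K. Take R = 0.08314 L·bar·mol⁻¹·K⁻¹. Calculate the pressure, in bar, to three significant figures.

P ≈ 7.23 bar

PV = nRT ⇒ P = nRT/V = (0.3917 × 0.08314 × 388.8) / 1.752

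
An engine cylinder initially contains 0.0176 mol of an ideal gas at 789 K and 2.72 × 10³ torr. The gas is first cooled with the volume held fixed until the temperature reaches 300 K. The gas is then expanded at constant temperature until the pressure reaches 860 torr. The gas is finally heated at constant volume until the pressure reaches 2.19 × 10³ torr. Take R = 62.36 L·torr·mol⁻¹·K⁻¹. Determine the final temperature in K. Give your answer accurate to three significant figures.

From PV = nRT: V₁ = nRT₁/P₁ = 0.3184 L.
Isochoric, so P/T is constant: V₂ = V₁; P₂ = P₁·(T₂/T₁) = 1034 torr.
T constant ⇒ Boyle's law P V = const: T₃ = T₂; V₃ = V₂·(P₂/P₃) = 0.3829 L.
V constant ⇒ P ∝ T: V₄ = V₃; T₄ = T₃·(P₄/P₃) = 764.0 K.

T₄ ≈ 764 K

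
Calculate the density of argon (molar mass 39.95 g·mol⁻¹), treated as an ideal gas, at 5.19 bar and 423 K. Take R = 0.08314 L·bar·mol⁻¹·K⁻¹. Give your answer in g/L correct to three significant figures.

ρ = PM/(RT) = (5.19 × 39.95) / (0.08314 × 423.0)

ρ ≈ 5.90 g/L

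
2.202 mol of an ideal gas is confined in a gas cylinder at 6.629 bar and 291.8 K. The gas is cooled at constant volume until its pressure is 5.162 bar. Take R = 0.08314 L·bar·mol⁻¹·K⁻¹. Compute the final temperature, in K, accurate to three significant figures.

From PV = nRT: V₁ = nRT₁/P₁ = 8.059 L.
V constant ⇒ P ∝ T: V₂ = V₁; T₂ = T₁·(P₂/P₁) = 227.2 K.

T₂ ≈ 227 K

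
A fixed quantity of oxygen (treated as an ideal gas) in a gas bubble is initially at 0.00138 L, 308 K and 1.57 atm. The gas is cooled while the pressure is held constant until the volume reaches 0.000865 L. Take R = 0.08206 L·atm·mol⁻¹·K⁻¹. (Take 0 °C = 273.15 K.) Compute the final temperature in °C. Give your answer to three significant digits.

T₂ ≈ -80.1 °C

P constant ⇒ V ∝ T: P₂ = P₁; T₂ = T₁·(V₂/V₁) = 193.1 K.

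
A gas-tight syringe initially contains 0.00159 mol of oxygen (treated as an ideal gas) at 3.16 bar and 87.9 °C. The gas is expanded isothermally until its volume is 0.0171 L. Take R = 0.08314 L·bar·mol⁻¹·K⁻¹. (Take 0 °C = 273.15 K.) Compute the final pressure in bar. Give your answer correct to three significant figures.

Convert: T₁ = 361.0 K.
From PV = nRT: V₁ = nRT₁/P₁ = 0.01510 L.
Isothermal, so P V is constant: T₂ = T₁; P₂ = P₁·(V₁/V₂) = 2.791 bar.

P₂ ≈ 2.79 bar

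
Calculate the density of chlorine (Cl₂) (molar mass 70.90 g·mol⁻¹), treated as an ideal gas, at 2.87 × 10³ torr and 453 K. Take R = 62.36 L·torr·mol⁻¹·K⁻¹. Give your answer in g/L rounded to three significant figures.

ρ ≈ 7.20 g/L

ρ = PM/(RT) = (2.87e+03 × 70.90) / (62.36 × 453.0)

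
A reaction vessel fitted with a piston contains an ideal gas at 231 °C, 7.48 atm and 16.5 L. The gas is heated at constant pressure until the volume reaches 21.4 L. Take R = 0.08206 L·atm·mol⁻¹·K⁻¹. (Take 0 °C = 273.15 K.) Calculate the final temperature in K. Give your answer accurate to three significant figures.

T₂ ≈ 654 K

Convert: T₁ = 504.1 K.
Isobaric, so V/T is constant: P₂ = P₁; T₂ = T₁·(V₂/V₁) = 653.9 K.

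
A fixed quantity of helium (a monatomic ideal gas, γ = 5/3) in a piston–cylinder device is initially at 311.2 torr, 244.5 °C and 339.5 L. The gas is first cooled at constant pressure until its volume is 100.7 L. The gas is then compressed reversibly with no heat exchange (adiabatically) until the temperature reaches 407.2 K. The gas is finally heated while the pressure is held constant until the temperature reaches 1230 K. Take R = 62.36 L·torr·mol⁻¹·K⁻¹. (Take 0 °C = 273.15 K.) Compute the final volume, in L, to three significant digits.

V₄ ≈ 70.4 L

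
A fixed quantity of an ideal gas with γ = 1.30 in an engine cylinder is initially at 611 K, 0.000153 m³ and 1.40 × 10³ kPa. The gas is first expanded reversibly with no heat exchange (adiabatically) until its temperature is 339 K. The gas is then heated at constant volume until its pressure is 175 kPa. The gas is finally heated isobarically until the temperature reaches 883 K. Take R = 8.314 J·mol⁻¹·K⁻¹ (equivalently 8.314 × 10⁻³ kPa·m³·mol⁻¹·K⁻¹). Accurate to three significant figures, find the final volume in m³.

V₄ ≈ 0.00177 m³

Reversible adiabatic, γ = 1.30: P₂ = P₁·(T₂/T₁)^(γ/(γ−1)) = 109.0 kPa; V₂ = V₁·(T₁/T₂)^(1/(γ−1)) = 0.001090 m³.
V constant ⇒ P ∝ T: V₃ = V₂; T₃ = T₂·(P₃/P₂) = 544.2 K.
P constant ⇒ V ∝ T: P₄ = P₃; V₄ = V₃·(T₄/T₃) = 0.001769 m³.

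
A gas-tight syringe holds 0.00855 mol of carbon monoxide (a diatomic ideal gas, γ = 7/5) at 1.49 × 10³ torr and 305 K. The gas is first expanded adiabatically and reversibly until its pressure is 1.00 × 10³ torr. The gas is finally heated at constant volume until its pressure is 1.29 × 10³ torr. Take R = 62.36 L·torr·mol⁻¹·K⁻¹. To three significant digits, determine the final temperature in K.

From PV = nRT: V₁ = nRT₁/P₁ = 0.1091 L.
Reversible adiabatic, γ = 7/5: T₂ = T₁·(P₂/P₁)^((γ−1)/γ) = 272.2 K; V₂ = V₁·(P₁/P₂)^(1/γ) = 0.1451 L.
V constant ⇒ P ∝ T: V₃ = V₂; T₃ = T₂·(P₃/P₂) = 351.1 K.

T₃ ≈ 351 K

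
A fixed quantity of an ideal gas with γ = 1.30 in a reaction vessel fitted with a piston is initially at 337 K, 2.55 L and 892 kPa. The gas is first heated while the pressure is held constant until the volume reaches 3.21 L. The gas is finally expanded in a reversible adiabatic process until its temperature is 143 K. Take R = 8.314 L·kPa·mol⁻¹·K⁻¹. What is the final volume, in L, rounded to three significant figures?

V₃ ≈ 120 L

P constant ⇒ V ∝ T: P₂ = P₁; T₂ = T₁·(V₂/V₁) = 424.2 K.
Reversible adiabatic, γ = 1.30: P₃ = P₂·(T₃/T₂)^(γ/(γ−1)) = 8.015 kPa; V₃ = V₂·(T₂/T₃)^(1/(γ−1)) = 120.4 L.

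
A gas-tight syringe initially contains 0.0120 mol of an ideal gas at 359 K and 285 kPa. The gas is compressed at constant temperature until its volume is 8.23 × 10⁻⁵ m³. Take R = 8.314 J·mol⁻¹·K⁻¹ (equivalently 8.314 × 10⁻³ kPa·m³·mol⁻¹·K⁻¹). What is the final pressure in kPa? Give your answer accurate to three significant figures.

From PV = nRT: V₁ = nRT₁/P₁ = 0.0001257 m³.
Isothermal, so P V is constant: T₂ = T₁; P₂ = P₁·(V₁/V₂) = 435.2 kPa.

P₂ ≈ 435 kPa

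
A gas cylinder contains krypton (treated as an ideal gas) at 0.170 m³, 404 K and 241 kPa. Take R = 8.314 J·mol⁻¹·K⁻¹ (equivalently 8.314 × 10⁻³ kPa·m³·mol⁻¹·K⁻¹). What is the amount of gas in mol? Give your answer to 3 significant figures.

n ≈ 12.2 mol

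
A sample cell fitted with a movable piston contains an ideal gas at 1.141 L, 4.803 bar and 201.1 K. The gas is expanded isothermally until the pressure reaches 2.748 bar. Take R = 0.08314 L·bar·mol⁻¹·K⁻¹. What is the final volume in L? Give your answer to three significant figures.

T constant ⇒ Boyle's law P V = const: T₂ = T₁; V₂ = V₁·(P₁/P₂) = 1.994 L.

V₂ ≈ 1.99 L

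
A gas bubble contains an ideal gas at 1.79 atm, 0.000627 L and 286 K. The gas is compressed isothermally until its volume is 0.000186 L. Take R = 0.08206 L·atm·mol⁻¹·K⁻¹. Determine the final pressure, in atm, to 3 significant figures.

P₂ ≈ 6.03 atm

T constant ⇒ Boyle's law P V = const: T₂ = T₁; P₂ = P₁·(V₁/V₂) = 6.034 atm.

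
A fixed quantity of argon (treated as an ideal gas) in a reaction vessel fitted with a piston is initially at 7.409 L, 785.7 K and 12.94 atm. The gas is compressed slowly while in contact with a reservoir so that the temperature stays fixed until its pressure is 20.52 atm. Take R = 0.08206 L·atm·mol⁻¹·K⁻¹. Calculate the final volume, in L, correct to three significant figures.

T constant ⇒ Boyle's law P V = const: T₂ = T₁; V₂ = V₁·(P₁/P₂) = 4.672 L.

V₂ ≈ 4.67 L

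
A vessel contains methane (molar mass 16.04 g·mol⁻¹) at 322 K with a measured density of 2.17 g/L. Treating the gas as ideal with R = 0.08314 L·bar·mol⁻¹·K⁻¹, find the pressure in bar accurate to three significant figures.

ρ = PM/(RT) ⇒ P = ρRT/M = (2.17 × 0.08314 × 322.0) / 16.04

P ≈ 3.62 bar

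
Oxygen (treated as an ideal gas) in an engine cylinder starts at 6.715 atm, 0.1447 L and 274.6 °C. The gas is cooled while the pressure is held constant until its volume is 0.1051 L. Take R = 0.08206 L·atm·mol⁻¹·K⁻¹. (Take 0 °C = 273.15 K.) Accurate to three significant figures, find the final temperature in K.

Convert: T₁ = 547.8 K.
P constant ⇒ V ∝ T: P₂ = P₁; T₂ = T₁·(V₂/V₁) = 397.8 K.

T₂ ≈ 398 K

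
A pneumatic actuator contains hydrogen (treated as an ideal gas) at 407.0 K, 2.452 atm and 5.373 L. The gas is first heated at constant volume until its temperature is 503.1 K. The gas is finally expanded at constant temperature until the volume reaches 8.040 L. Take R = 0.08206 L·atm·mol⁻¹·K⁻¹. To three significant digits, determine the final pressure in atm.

V constant ⇒ P ∝ T: V₂ = V₁; P₂ = P₁·(T₂/T₁) = 3.031 atm.
T constant ⇒ Boyle's law P V = const: T₃ = T₂; P₃ = P₂·(V₂/V₃) = 2.026 atm.

P₃ ≈ 2.03 atm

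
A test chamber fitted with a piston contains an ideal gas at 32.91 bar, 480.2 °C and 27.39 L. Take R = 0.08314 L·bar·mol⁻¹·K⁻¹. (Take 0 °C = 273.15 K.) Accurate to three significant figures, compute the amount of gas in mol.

n ≈ 14.4 mol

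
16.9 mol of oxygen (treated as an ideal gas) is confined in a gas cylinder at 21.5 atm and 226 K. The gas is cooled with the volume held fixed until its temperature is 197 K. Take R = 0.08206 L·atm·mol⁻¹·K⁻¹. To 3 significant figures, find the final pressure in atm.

P₂ ≈ 18.7 atm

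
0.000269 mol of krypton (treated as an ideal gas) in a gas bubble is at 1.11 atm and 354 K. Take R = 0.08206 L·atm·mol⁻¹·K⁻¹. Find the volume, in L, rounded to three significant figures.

PV = nRT ⇒ V = nRT/P = (0.000269 × 0.08206 × 354) / 1.11

V ≈ 0.00704 L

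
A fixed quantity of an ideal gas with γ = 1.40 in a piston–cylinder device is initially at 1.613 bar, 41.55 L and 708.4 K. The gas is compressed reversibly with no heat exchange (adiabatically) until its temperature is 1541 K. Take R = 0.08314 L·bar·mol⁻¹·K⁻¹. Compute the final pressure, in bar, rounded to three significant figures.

P₂ ≈ 24.5 bar

Adiabatic (γ = 1.40), T V^(γ−1) and P V^γ constant: P₂ = P₁·(T₂/T₁)^(γ/(γ−1)) = 24.49 bar; V₂ = V₁·(T₁/T₂)^(1/(γ−1)) = 5.953 L.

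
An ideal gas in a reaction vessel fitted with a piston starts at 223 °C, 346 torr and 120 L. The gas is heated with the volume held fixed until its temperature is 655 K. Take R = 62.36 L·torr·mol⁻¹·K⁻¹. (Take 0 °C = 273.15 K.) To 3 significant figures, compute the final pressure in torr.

Convert: T₁ = 496.1 K.
V constant ⇒ P ∝ T: V₂ = V₁; P₂ = P₁·(T₂/T₁) = 456.8 torr.

P₂ ≈ 457 torr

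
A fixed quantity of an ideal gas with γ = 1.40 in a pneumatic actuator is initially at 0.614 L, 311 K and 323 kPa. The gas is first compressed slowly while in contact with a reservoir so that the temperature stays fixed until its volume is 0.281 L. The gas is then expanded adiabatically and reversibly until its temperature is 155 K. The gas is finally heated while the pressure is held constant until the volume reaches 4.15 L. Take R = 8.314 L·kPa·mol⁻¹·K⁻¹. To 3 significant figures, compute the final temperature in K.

T₄ ≈ 401 K

Isothermal, so P V is constant: T₂ = T₁; P₂ = P₁·(V₁/V₂) = 705.8 kPa.
Adiabatic (γ = 1.40), T V^(γ−1) and P V^γ constant: P₃ = P₂·(T₃/T₂)^(γ/(γ−1)) = 61.68 kPa; V₃ = V₂·(T₂/T₃)^(1/(γ−1)) = 1.602 L.
P constant ⇒ V ∝ T: P₄ = P₃; T₄ = T₃·(V₄/V₃) = 401.4 K.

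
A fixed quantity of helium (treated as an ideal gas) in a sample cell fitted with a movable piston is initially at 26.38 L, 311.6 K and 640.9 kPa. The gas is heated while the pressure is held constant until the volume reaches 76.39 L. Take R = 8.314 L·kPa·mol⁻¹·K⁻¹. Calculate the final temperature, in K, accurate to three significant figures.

T₂ ≈ 902 K

P constant ⇒ V ∝ T: P₂ = P₁; T₂ = T₁·(V₂/V₁) = 902.3 K.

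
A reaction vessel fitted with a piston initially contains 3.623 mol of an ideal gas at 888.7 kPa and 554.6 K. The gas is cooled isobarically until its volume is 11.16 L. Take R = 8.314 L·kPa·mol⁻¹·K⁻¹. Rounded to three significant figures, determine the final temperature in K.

T₂ ≈ 329 K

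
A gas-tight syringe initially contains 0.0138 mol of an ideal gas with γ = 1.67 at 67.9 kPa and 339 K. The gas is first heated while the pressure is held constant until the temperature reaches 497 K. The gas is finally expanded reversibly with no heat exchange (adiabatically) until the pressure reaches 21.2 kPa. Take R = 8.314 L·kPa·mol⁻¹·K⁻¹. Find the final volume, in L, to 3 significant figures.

V₃ ≈ 1.69 L

From PV = nRT: V₁ = nRT₁/P₁ = 0.5728 L.
Isobaric, so V/T is constant: P₂ = P₁; V₂ = V₁·(T₂/T₁) = 0.8398 L.
Reversible adiabatic, γ = 1.67: T₃ = T₂·(P₃/P₂)^((γ−1)/γ) = 311.6 K; V₃ = V₂·(P₂/P₃)^(1/γ) = 1.686 L.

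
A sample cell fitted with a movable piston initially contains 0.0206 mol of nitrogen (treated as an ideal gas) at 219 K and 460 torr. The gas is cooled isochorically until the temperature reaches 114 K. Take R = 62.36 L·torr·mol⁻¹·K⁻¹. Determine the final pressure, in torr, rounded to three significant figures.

P₂ ≈ 239 torr

From PV = nRT: V₁ = nRT₁/P₁ = 0.6116 L.
V constant ⇒ P ∝ T: V₂ = V₁; P₂ = P₁·(T₂/T₁) = 239.5 torr.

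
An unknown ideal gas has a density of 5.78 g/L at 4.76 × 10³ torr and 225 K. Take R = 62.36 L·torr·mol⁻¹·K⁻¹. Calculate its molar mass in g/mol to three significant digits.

ρ = PM/(RT) ⇒ M = ρRT/P = (5.78 × 62.36 × 225.0) / 4.76e+03

M ≈ 17.0 g/mol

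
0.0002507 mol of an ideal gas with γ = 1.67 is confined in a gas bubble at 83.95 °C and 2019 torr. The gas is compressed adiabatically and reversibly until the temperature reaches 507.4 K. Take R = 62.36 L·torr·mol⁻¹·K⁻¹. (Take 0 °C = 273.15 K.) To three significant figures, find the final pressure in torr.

Convert: T₁ = 357.1 K.
From PV = nRT: V₁ = nRT₁/P₁ = 0.002765 L.
Adiabatic (γ = 1.67), T V^(γ−1) and P V^γ constant: P₂ = P₁·(T₂/T₁)^(γ/(γ−1)) = 4846 torr; V₂ = V₁·(T₁/T₂)^(1/(γ−1)) = 0.001637 L.

P₂ ≈ 4.85e+03 torr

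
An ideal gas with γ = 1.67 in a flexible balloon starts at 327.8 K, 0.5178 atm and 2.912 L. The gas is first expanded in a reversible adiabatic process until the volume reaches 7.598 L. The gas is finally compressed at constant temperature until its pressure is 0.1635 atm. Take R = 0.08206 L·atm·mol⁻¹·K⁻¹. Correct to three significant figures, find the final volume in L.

V₃ ≈ 4.85 L

Adiabatic (γ = 1.67), T V^(γ−1) and P V^γ constant: T₂ = T₁·(V₁/V₂)^(γ−1) = 172.4 K; P₂ = P₁·(V₁/V₂)^γ = 0.1044 atm.
T constant ⇒ Boyle's law P V = const: T₃ = T₂; V₃ = V₂·(P₂/P₃) = 4.850 L.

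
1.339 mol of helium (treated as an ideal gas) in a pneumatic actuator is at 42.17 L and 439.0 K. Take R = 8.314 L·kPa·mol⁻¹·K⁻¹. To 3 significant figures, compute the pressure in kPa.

PV = nRT ⇒ P = nRT/V = (1.339 × 8.314 × 439.0) / 42.17

P ≈ 116 kPa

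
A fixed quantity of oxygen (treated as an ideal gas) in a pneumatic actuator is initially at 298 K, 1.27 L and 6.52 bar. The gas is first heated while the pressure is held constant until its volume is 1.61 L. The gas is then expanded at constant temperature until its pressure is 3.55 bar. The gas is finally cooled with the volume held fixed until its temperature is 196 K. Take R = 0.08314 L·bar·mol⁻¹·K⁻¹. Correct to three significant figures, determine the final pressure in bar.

P₄ ≈ 1.84 bar

P constant ⇒ V ∝ T: P₂ = P₁; T₂ = T₁·(V₂/V₁) = 377.8 K.
Isothermal, so P V is constant: T₃ = T₂; V₃ = V₂·(P₂/P₃) = 2.957 L.
Isochoric, so P/T is constant: V₄ = V₃; P₄ = P₃·(T₄/T₃) = 1.842 bar.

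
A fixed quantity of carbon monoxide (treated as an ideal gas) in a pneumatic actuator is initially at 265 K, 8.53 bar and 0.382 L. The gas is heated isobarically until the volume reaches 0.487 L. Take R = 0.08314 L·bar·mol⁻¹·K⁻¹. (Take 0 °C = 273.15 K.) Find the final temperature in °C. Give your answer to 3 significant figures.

T₂ ≈ 64.7 °C

Isobaric, so V/T is constant: P₂ = P₁; T₂ = T₁·(V₂/V₁) = 337.8 K.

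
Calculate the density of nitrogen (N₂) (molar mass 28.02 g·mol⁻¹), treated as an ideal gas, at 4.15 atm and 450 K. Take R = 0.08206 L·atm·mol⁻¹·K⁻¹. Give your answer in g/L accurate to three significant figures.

ρ ≈ 3.15 g/L

ρ = PM/(RT) = (4.15 × 28.02) / (0.08206 × 450.0)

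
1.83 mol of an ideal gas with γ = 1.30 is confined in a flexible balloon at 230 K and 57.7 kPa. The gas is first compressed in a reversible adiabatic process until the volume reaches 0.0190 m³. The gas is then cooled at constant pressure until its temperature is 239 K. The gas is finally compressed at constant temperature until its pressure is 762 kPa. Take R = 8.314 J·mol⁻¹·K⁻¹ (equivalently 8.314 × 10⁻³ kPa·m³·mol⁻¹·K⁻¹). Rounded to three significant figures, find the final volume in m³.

V₄ ≈ 0.00477 m³

From PV = nRT: V₁ = nRT₁/P₁ = 0.06065 m³.
Reversible adiabatic, γ = 1.30: T₂ = T₁·(V₁/V₂)^(γ−1) = 325.8 K; P₂ = P₁·(V₁/V₂)^γ = 260.9 kPa.
P constant ⇒ V ∝ T: P₃ = P₂; V₃ = V₂·(T₃/T₂) = 0.01394 m³.
T constant ⇒ Boyle's law P V = const: T₄ = T₃; V₄ = V₃·(P₃/P₄) = 0.004772 m³.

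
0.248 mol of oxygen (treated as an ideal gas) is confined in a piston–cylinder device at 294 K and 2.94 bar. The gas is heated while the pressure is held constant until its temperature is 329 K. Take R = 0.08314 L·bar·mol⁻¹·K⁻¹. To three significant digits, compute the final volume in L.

From PV = nRT: V₁ = nRT₁/P₁ = 2.062 L.
Isobaric, so V/T is constant: P₂ = P₁; V₂ = V₁·(T₂/T₁) = 2.307 L.

V₂ ≈ 2.31 L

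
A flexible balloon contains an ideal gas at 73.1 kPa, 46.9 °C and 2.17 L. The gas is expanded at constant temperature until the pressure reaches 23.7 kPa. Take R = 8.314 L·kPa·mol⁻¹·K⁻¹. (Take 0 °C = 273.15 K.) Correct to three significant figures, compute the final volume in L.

Convert: T₁ = 320.0 K.
T constant ⇒ Boyle's law P V = const: T₂ = T₁; V₂ = V₁·(P₁/P₂) = 6.693 L.

V₂ ≈ 6.69 L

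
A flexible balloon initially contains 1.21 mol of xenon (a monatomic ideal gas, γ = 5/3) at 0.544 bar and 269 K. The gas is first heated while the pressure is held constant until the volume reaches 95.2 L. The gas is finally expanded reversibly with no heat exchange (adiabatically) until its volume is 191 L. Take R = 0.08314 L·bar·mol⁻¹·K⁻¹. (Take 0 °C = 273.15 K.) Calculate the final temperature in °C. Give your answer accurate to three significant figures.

From PV = nRT: V₁ = nRT₁/P₁ = 49.74 L.
Isobaric, so V/T is constant: P₂ = P₁; T₂ = T₁·(V₂/V₁) = 514.8 K.
Adiabatic (γ = 5/3), T V^(γ−1) and P V^γ constant: T₃ = T₂·(V₂/V₃)^(γ−1) = 323.6 K; P₃ = P₂·(V₂/V₃)^γ = 0.1705 bar.

T₃ ≈ 50.5 °C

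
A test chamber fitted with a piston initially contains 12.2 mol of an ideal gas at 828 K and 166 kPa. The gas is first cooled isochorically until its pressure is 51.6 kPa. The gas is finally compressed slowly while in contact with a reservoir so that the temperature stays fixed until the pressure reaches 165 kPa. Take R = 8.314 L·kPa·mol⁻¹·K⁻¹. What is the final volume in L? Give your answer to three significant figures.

From PV = nRT: V₁ = nRT₁/P₁ = 505.9 L.
V constant ⇒ P ∝ T: V₂ = V₁; T₂ = T₁·(P₂/P₁) = 257.4 K.
T constant ⇒ Boyle's law P V = const: T₃ = T₂; V₃ = V₂·(P₂/P₃) = 158.2 L.

V₃ ≈ 158 L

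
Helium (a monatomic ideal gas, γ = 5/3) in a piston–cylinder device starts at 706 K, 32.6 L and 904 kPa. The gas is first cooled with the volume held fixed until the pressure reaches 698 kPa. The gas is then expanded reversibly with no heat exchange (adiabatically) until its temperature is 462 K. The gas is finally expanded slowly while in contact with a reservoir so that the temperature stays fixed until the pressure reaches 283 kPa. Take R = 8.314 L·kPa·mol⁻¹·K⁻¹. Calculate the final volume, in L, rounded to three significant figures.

V₄ ≈ 68.1 L

V constant ⇒ P ∝ T: V₂ = V₁; T₂ = T₁·(P₂/P₁) = 545.1 K.
Reversible adiabatic, γ = 5/3: P₃ = P₂·(T₃/T₂)^(γ/(γ−1)) = 461.6 kPa; V₃ = V₂·(T₂/T₃)^(1/(γ−1)) = 41.78 L.
T constant ⇒ Boyle's law P V = const: T₄ = T₃; V₄ = V₃·(P₃/P₄) = 68.15 L.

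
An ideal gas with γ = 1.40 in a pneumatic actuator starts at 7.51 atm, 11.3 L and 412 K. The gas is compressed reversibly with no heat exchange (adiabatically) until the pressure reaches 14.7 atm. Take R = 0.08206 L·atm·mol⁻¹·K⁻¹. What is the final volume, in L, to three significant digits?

V₂ ≈ 6.99 L

Adiabatic (γ = 1.40), T V^(γ−1) and P V^γ constant: T₂ = T₁·(P₂/P₁)^((γ−1)/γ) = 499.2 K; V₂ = V₁·(P₁/P₂)^(1/γ) = 6.994 L.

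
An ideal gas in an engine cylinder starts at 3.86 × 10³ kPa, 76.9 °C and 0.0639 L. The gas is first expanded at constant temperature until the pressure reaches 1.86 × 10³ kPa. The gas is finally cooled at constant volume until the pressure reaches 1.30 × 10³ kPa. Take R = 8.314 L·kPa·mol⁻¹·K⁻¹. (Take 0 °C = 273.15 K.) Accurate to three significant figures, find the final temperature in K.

T₃ ≈ 245 K

Convert: T₁ = 350.0 K.
Isothermal, so P V is constant: T₂ = T₁; V₂ = V₁·(P₁/P₂) = 0.1326 L.
V constant ⇒ P ∝ T: V₃ = V₂; T₃ = T₂·(P₃/P₂) = 244.7 K.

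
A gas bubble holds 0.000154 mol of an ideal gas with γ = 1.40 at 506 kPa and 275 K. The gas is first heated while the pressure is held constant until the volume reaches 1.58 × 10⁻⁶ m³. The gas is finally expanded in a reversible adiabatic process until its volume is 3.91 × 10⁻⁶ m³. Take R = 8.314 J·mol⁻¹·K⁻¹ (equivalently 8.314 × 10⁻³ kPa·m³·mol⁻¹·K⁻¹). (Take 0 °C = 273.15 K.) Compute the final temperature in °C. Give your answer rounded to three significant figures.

From PV = nRT: V₁ = nRT₁/P₁ = 6.958e-07 m³.
Isobaric, so V/T is constant: P₂ = P₁; T₂ = T₁·(V₂/V₁) = 624.4 K.
Reversible adiabatic, γ = 1.40: T₃ = T₂·(V₂/V₃)^(γ−1) = 434.6 K; P₃ = P₂·(V₂/V₃)^γ = 142.3 kPa.

T₃ ≈ 161 °C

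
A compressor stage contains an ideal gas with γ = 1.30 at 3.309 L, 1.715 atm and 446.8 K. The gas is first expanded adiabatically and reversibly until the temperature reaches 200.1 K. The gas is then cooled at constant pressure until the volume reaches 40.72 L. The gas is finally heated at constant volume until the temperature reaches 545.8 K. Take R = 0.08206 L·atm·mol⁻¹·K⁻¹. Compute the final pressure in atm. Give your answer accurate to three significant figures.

Adiabatic (γ = 1.30), T V^(γ−1) and P V^γ constant: P₂ = P₁·(T₂/T₁)^(γ/(γ−1)) = 0.05279 atm; V₂ = V₁·(T₁/T₂)^(1/(γ−1)) = 48.15 L.
Isobaric, so V/T is constant: P₃ = P₂; T₃ = T₂·(V₃/V₂) = 169.2 K.
V constant ⇒ P ∝ T: V₄ = V₃; P₄ = P₃·(T₄/T₃) = 0.1702 atm.

P₄ ≈ 0.170 atm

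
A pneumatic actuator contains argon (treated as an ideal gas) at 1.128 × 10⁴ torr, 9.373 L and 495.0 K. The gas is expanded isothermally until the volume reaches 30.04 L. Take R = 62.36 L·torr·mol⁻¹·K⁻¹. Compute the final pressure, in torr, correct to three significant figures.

T constant ⇒ Boyle's law P V = const: T₂ = T₁; P₂ = P₁·(V₁/V₂) = 3520 torr.

P₂ ≈ 3.52e+03 torr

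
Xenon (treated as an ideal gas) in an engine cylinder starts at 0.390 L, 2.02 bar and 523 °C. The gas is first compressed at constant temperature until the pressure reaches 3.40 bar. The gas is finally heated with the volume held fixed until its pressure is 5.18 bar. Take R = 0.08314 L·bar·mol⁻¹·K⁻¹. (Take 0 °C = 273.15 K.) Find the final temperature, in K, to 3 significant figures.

T₃ ≈ 1.21e+03 K

Convert: T₁ = 796.1 K.
T constant ⇒ Boyle's law P V = const: T₂ = T₁; V₂ = V₁·(P₁/P₂) = 0.2317 L.
V constant ⇒ P ∝ T: V₃ = V₂; T₃ = T₂·(P₃/P₂) = 1213 K.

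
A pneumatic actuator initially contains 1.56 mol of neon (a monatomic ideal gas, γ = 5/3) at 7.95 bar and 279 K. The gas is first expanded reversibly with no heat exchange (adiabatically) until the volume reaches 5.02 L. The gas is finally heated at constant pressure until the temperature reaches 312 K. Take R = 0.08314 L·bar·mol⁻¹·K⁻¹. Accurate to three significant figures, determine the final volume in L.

From PV = nRT: V₁ = nRT₁/P₁ = 4.552 L.
Reversible adiabatic, γ = 5/3: T₂ = T₁·(V₁/V₂)^(γ−1) = 261.4 K; P₂ = P₁·(V₁/V₂)^γ = 6.753 bar.
Isobaric, so V/T is constant: P₃ = P₂; V₃ = V₂·(T₃/T₂) = 5.993 L.

V₃ ≈ 5.99 L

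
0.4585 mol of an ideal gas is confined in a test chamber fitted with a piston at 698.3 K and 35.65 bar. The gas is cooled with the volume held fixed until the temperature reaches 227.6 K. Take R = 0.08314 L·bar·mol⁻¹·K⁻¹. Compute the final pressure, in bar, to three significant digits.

P₂ ≈ 11.6 bar

From PV = nRT: V₁ = nRT₁/P₁ = 0.7467 L.
Isochoric, so P/T is constant: V₂ = V₁; P₂ = P₁·(T₂/T₁) = 11.62 bar.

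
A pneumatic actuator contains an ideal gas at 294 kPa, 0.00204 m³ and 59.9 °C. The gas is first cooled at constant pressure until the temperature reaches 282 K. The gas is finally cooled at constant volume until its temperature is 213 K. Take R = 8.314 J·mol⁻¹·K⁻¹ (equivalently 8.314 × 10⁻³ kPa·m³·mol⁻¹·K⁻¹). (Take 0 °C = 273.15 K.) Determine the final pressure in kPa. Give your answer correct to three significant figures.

P₃ ≈ 222 kPa

Convert: T₁ = 333.0 K.
P constant ⇒ V ∝ T: P₂ = P₁; V₂ = V₁·(T₂/T₁) = 0.001727 m³.
Isochoric, so P/T is constant: V₃ = V₂; P₃ = P₂·(T₃/T₂) = 222.1 kPa.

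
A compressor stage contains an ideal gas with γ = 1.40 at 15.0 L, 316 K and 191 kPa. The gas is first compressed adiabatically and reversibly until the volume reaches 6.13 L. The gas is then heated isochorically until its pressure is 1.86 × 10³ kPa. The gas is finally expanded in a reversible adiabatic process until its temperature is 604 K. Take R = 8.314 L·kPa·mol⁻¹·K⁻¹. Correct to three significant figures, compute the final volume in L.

V₄ ≈ 38.3 L

Reversible adiabatic, γ = 1.40: T₂ = T₁·(V₁/V₂)^(γ−1) = 452.0 K; P₂ = P₁·(V₁/V₂)^γ = 668.5 kPa.
Isochoric, so P/T is constant: V₃ = V₂; T₃ = T₂·(P₃/P₂) = 1258 K.
Reversible adiabatic, γ = 1.40: P₄ = P₃·(T₄/T₃)^(γ/(γ−1)) = 142.8 kPa; V₄ = V₃·(T₃/T₄)^(1/(γ−1)) = 38.34 L.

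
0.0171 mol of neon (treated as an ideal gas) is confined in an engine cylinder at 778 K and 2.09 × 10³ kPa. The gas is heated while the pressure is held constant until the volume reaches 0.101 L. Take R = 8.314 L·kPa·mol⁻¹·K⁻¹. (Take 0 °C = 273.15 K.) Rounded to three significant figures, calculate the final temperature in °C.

T₂ ≈ 1.21e+03 °C

From PV = nRT: V₁ = nRT₁/P₁ = 0.05292 L.
Isobaric, so V/T is constant: P₂ = P₁; T₂ = T₁·(V₂/V₁) = 1485 K.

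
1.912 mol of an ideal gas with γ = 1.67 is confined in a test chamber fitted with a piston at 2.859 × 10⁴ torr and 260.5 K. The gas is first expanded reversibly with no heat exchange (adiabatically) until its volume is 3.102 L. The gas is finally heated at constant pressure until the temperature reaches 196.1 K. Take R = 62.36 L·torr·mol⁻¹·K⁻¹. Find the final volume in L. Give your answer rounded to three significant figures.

From PV = nRT: V₁ = nRT₁/P₁ = 1.086 L.
Reversible adiabatic, γ = 1.67: T₂ = T₁·(V₁/V₂)^(γ−1) = 129.0 K; P₂ = P₁·(V₁/V₂)^γ = 4958 torr.
P constant ⇒ V ∝ T: P₃ = P₂; V₃ = V₂·(T₃/T₂) = 4.716 L.

V₃ ≈ 4.72 L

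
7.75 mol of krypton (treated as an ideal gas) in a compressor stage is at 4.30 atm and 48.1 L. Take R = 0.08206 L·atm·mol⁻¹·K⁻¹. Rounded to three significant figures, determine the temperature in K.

PV = nRT ⇒ T = PV/(nR) = (4.30 × 48.1) / (7.75 × 0.08206)

T ≈ 325 K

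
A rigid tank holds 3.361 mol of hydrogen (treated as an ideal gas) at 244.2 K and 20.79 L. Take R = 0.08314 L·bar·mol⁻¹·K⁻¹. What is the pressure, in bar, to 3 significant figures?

P ≈ 3.28 bar

PV = nRT ⇒ P = nRT/V = (3.361 × 0.08314 × 244.2) / 20.79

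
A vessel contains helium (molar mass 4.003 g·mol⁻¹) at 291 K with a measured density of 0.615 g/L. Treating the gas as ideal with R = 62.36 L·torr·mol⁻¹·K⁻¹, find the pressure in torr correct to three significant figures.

P ≈ 2.79e+03 torr

ρ = PM/(RT) ⇒ P = ρRT/M = (0.615 × 62.36 × 291.0) / 4.003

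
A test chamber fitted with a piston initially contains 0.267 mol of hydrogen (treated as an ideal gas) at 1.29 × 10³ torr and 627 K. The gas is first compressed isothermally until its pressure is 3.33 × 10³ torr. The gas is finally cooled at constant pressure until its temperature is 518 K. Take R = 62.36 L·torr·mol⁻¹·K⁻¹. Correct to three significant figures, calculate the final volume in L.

V₃ ≈ 2.59 L

From PV = nRT: V₁ = nRT₁/P₁ = 8.093 L.
T constant ⇒ Boyle's law P V = const: T₂ = T₁; V₂ = V₁·(P₁/P₂) = 3.135 L.
Isobaric, so V/T is constant: P₃ = P₂; V₃ = V₂·(T₃/T₂) = 2.590 L.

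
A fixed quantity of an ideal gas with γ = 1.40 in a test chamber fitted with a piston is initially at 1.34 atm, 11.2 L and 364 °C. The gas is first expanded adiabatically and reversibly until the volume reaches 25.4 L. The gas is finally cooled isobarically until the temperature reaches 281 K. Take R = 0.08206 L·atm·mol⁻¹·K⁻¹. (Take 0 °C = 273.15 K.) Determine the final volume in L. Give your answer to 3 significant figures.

Convert: T₁ = 637.1 K.
Adiabatic (γ = 1.40), T V^(γ−1) and P V^γ constant: T₂ = T₁·(V₁/V₂)^(γ−1) = 459.2 K; P₂ = P₁·(V₁/V₂)^γ = 0.4258 atm.
Isobaric, so V/T is constant: P₃ = P₂; V₃ = V₂·(T₃/T₂) = 15.54 L.

V₃ ≈ 15.5 L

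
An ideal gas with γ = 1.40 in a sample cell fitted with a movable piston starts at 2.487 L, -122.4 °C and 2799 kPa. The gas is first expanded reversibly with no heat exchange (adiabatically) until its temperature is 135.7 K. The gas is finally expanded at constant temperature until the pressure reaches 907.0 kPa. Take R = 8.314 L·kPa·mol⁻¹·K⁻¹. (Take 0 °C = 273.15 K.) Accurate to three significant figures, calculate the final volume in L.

Convert: T₁ = 150.7 K.
Adiabatic (γ = 1.40), T V^(γ−1) and P V^γ constant: P₂ = P₁·(T₂/T₁)^(γ/(γ−1)) = 1937 kPa; V₂ = V₁·(T₁/T₂)^(1/(γ−1)) = 3.235 L.
T constant ⇒ Boyle's law P V = const: T₃ = T₂; V₃ = V₂·(P₂/P₃) = 6.909 L.

V₃ ≈ 6.91 L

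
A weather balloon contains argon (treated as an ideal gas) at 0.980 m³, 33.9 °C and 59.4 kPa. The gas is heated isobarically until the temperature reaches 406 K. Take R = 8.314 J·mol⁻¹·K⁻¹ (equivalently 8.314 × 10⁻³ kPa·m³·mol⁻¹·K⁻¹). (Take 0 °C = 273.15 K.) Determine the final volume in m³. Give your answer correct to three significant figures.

V₂ ≈ 1.30 m³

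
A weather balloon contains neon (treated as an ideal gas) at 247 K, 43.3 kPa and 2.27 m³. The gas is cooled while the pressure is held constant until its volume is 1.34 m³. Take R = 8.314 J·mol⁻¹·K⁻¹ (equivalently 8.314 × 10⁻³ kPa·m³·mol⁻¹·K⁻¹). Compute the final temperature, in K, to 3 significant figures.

T₂ ≈ 146 K

P constant ⇒ V ∝ T: P₂ = P₁; T₂ = T₁·(V₂/V₁) = 145.8 K.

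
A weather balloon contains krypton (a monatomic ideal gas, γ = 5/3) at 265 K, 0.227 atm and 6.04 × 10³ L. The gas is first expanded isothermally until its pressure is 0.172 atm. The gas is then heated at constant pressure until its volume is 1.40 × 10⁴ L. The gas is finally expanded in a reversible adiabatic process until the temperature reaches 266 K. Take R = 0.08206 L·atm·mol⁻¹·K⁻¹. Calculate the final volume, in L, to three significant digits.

V₄ ≈ 3.24e+04 L

T constant ⇒ Boyle's law P V = const: T₂ = T₁; V₂ = V₁·(P₁/P₂) = 7971 L.
Isobaric, so V/T is constant: P₃ = P₂; T₃ = T₂·(V₃/V₂) = 465.4 K.
Reversible adiabatic, γ = 5/3: P₄ = P₃·(T₄/T₃)^(γ/(γ−1)) = 0.04248 atm; V₄ = V₃·(T₃/T₄)^(1/(γ−1)) = 3.240e+04 L.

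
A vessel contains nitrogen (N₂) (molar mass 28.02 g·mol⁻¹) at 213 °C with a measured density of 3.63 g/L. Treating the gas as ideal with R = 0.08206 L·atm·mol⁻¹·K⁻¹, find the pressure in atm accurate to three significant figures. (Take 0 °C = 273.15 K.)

ρ = PM/(RT) ⇒ P = ρRT/M = (3.63 × 0.08206 × 486.1) / 28.02

P ≈ 5.17 atm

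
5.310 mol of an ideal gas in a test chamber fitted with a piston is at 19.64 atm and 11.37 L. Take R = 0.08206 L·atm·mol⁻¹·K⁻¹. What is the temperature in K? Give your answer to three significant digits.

PV = nRT ⇒ T = PV/(nR) = (19.64 × 11.37) / (5.310 × 0.08206)

T ≈ 512 K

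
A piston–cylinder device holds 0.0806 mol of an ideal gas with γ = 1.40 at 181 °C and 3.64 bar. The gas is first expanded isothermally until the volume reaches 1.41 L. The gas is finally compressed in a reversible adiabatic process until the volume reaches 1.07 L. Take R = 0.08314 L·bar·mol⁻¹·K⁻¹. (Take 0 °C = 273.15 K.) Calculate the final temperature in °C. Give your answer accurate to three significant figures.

T₃ ≈ 234 °C

Convert: T₁ = 454.1 K.
From PV = nRT: V₁ = nRT₁/P₁ = 0.8361 L.
Isothermal, so P V is constant: T₂ = T₁; P₂ = P₁·(V₁/V₂) = 2.158 bar.
Adiabatic (γ = 1.40), T V^(γ−1) and P V^γ constant: T₃ = T₂·(V₂/V₃)^(γ−1) = 507.1 K; P₃ = P₂·(V₂/V₃)^γ = 3.176 bar.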